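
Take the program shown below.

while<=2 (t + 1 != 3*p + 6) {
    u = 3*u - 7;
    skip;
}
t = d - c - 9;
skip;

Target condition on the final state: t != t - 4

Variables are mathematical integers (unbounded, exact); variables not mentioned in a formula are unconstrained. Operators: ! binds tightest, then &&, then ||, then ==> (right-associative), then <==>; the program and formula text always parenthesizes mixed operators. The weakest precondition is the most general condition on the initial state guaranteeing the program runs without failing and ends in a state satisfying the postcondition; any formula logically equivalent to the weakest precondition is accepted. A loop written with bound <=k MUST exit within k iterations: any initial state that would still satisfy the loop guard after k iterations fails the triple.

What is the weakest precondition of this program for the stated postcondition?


Working backward. After the program, the postcondition t != t - 4 must hold; in canonical form it is true.
Before skip: true
Before t := d - c - 9: true
Before the loop (bound <=2), unroll the exhaustion recursion (WP_0 = exit-now case; WP_j = one more guarded iteration, up to j = 2):
  WP_0: !(t != 3*p + 5)
  WP_1: t != 3*p + 5 ==> (!(t != 3*p + 5))
  WP_2: t != 3*p + 5 ==> (t != 3*p + 5 ==> (!(t != 3*p + 5)))
So before the loop: t != 3*p + 5 ==> (t != 3*p + 5 ==> (!(t != 3*p + 5)))
Answer: WP = t != 3*p + 5 ==> (t != 3*p + 5 ==> (!(t != 3*p + 5)))


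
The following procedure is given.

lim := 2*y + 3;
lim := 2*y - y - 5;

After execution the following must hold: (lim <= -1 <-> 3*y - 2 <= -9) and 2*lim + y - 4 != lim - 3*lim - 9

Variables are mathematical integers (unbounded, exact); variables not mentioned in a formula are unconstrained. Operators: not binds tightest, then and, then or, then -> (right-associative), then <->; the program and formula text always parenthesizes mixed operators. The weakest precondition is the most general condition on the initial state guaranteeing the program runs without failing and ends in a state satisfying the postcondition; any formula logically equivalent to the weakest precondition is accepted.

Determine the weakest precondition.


Working backward. After the program, the postcondition (lim <= -1 <-> 3*y - 2 <= -9) and 2*lim + y - 4 != lim - 3*lim - 9 must hold; in canonical form it is (lim <= -1 <-> 3*y <= -7) and 4*lim + y != -5.
Before lim := 2*y - y - 5: (y <= 4 <-> 3*y <= -7) and 5*y != 15
Before lim := 2*y + 3: (y <= 4 <-> 3*y <= -7) and 5*y != 15
Answer: WP = (y <= 4 <-> 3*y <= -7) and 5*y != 15


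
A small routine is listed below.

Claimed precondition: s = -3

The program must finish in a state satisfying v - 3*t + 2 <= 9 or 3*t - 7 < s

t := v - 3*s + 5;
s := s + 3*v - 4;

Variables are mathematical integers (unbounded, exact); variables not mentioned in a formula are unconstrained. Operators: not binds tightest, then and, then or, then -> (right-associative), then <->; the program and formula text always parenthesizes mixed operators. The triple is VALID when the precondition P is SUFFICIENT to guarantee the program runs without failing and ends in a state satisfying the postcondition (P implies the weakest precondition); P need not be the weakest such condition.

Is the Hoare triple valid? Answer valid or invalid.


Working backward. After the program, the postcondition v - 3*t + 2 <= 9 or 3*t - 7 < s must hold; in canonical form it is v <= 3*t + 7 or 3*t < s + 7.
Before s := s + 3*v - 4: v <= 3*t + 7 or 3*t < s + 3*v + 3
Before t := v - 3*s + 5: 9*s <= 2*v + 22 or 10*s > 12
The weakest precondition is 9*s <= 2*v + 22 or 10*s > 12.
Check whether s = -3 implies it.
Countermodel: at the initial state s = -3, v = -25, the precondition holds but the weakest precondition fails.
Answer: invalid


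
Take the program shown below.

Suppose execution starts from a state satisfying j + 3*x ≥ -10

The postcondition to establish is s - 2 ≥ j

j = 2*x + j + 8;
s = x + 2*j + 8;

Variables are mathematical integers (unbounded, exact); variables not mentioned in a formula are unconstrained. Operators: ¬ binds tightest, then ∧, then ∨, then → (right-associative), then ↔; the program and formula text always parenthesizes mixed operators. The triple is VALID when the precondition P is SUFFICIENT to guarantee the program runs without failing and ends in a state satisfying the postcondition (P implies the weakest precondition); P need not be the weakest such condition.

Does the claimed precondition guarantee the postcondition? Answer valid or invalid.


Working backward. After the program, the postcondition s - 2 ≥ j must hold; in canonical form it is s ≥ j + 2.
Before s := x + 2*j + 8: j + x ≥ -6
Before j := 2*x + j + 8: j + 3*x ≥ -14
The weakest precondition is j + 3*x ≥ -14.
Check whether j + 3*x ≥ -10 implies it.
Every state satisfying the precondition satisfies the weakest precondition: the implication holds.
Answer: valid


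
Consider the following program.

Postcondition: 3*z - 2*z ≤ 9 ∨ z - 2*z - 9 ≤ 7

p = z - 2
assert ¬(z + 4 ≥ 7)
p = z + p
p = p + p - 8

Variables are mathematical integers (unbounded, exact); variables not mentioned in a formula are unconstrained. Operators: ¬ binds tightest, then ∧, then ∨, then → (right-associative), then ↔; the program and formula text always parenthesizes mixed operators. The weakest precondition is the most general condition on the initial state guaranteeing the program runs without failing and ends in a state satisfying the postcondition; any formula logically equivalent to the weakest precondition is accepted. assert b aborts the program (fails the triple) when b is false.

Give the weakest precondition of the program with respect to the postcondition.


Working backward. After the program, the postcondition 3*z - 2*z ≤ 9 ∨ z - 2*z - 9 ≤ 7 must hold; in canonical form it is z ≤ 9 ∨ z ≥ -16.
Before p := p + p - 8: z ≤ 9 ∨ z ≥ -16
Before p := z + p: z ≤ 9 ∨ z ≥ -16
Before assert ¬(z + 4 ≥ 7): (¬(z ≥ 3)) ∧ (z ≤ 9 ∨ z ≥ -16)
Before p := z - 2: (¬(z ≥ 3)) ∧ (z ≤ 9 ∨ z ≥ -16)
Answer: WP = (¬(z ≥ 3)) ∧ (z ≤ 9 ∨ z ≥ -16)


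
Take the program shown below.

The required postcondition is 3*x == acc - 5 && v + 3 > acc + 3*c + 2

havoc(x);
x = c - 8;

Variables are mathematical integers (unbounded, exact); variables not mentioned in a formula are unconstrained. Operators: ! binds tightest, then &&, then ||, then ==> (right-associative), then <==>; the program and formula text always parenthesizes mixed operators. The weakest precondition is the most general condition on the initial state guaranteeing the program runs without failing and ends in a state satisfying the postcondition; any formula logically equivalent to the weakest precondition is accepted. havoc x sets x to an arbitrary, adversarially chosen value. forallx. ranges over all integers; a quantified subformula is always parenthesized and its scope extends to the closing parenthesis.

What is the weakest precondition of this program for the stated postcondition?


Working backward. After the program, the postcondition 3*x == acc - 5 && v + 3 > acc + 3*c + 2 must hold; in canonical form it is 3*x == acc - 5 && v > acc + 3*c - 1.
Before x := c - 8: 3*c == acc + 19 && v > acc + 3*c - 1
Before havoc x: 3*c == acc + 19 && v > acc + 3*c - 1
Answer: WP = 3*c == acc + 19 && v > acc + 3*c - 1


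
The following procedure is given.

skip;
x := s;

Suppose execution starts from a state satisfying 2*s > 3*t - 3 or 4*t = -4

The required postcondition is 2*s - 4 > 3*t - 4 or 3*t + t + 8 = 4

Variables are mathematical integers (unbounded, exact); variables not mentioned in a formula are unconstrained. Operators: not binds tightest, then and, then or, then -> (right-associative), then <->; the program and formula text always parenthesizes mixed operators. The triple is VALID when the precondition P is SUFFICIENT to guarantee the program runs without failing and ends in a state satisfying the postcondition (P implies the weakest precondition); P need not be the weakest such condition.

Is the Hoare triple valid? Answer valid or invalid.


Working backward. After the program, the postcondition 2*s - 4 > 3*t - 4 or 3*t + t + 8 = 4 must hold; in canonical form it is 2*s > 3*t or 4*t = -4.
Before x := s: 2*s > 3*t or 4*t = -4
Before skip: 2*s > 3*t or 4*t = -4
The weakest precondition is 2*s > 3*t or 4*t = -4.
Check whether 2*s > 3*t - 3 or 4*t = -4 implies it.
Countermodel: at the initial state s = -3, t = -2, the precondition holds but the weakest precondition fails.
Answer: invalid


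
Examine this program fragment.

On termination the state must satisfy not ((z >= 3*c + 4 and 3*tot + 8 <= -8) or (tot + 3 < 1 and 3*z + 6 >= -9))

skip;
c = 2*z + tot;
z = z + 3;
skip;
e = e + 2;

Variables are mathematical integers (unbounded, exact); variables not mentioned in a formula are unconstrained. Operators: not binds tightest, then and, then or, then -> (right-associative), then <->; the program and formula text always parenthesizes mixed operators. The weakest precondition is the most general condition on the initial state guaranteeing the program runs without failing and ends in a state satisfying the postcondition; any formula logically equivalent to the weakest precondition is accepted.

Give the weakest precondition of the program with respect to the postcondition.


Working backward. After the program, the postcondition not ((z >= 3*c + 4 and 3*tot + 8 <= -8) or (tot + 3 < 1 and 3*z + 6 >= -9)) must hold; in canonical form it is not ((z >= 3*c + 4 and 3*tot <= -16) or (tot < -2 and 3*z >= -15)).
Before e := e + 2: not ((z >= 3*c + 4 and 3*tot <= -16) or (tot < -2 and 3*z >= -15))
Before skip: not ((z >= 3*c + 4 and 3*tot <= -16) or (tot < -2 and 3*z >= -15))
Before z := z + 3: not ((z >= 3*c + 1 and 3*tot <= -16) or (tot < -2 and 3*z >= -24))
Before c := 2*z + tot: not ((3*tot + 5*z <= -1 and 3*tot <= -16) or (tot < -2 and 3*z >= -24))
Before skip: not ((3*tot + 5*z <= -1 and 3*tot <= -16) or (tot < -2 and 3*z >= -24))
Answer: WP = not ((3*tot + 5*z <= -1 and 3*tot <= -16) or (tot < -2 and 3*z >= -24))


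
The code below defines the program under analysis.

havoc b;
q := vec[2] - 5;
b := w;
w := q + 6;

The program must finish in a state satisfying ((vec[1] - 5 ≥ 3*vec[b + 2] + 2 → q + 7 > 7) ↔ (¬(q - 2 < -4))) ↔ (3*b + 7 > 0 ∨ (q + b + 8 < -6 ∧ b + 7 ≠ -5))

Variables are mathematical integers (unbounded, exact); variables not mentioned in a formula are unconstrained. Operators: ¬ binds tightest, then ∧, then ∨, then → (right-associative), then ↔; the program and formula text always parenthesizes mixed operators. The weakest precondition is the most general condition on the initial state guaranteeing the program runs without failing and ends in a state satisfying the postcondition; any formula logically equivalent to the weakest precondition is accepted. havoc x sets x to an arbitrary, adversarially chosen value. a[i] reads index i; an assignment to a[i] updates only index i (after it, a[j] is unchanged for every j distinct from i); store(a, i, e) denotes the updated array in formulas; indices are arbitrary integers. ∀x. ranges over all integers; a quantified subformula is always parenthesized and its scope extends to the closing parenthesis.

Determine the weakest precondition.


Working backward. After the program, the postcondition ((vec[1] - 5 ≥ 3*vec[b + 2] + 2 → q + 7 > 7) ↔ (¬(q - 2 < -4))) ↔ (3*b + 7 > 0 ∨ (q + b + 8 < -6 ∧ b + 7 ≠ -5)) must hold; in canonical form it is ((vec[1] ≥ 3*vec[b + 2] + 7 → q > 0) ↔ (¬(q < -2))) ↔ (3*b > -7 ∨ (b + q < -14 ∧ b ≠ -12)).
Before w := q + 6: ((vec[1] ≥ 3*vec[b + 2] + 7 → q > 0) ↔ (¬(q < -2))) ↔ (3*b > -7 ∨ (b + q < -14 ∧ b ≠ -12))
Before b := w: ((vec[1] ≥ 3*vec[w + 2] + 7 → q > 0) ↔ (¬(q < -2))) ↔ (3*w > -7 ∨ (q + w < -14 ∧ w ≠ -12))
Before q := vec[2] - 5: ((vec[1] ≥ 3*vec[w + 2] + 7 → vec[2] > 5) ↔ (¬(vec[2] < 3))) ↔ (3*w > -7 ∨ (vec[2] + w < -9 ∧ w ≠ -12))
Before havoc b: ((vec[1] ≥ 3*vec[w + 2] + 7 → vec[2] > 5) ↔ (¬(vec[2] < 3))) ↔ (3*w > -7 ∨ (vec[2] + w < -9 ∧ w ≠ -12))
Answer: WP = ((vec[1] ≥ 3*vec[w + 2] + 7 → vec[2] > 5) ↔ (¬(vec[2] < 3))) ↔ (3*w > -7 ∨ (vec[2] + w < -9 ∧ w ≠ -12))


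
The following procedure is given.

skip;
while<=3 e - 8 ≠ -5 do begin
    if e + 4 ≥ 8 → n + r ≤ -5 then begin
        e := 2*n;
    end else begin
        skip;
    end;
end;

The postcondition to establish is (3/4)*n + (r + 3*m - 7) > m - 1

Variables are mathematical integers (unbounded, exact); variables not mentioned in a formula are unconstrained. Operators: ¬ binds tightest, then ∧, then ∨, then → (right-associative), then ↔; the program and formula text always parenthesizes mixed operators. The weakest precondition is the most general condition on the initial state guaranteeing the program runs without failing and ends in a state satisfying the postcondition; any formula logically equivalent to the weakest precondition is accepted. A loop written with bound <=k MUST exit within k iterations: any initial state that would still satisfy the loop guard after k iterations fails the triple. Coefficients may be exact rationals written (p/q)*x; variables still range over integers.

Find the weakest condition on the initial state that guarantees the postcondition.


Working backward. After the program, the postcondition (3/4)*n + (r + 3*m - 7) > m - 1 must hold; in canonical form it is 2*m + (3/4)*n + r > 6.
Before the loop (bound <=3), unroll the exhaustion recursion (WP_0 = exit-now case; WP_j = one more guarded iteration, up to j = 3):
  WP_0: (¬(e ≠ 3)) ∧ 2*m + (3/4)*n + r > 6
  WP_1: (e ≠ 3 → (((e ≥ 4 → n + r ≤ -5) → ((¬(2*n ≠ 3)) ∧ 2*m + (3/4)*n + r > 6)) ∧ ((¬(e ≥ 4 → n + r ≤ -5)) → ((¬(e ≠ 3)) ∧ 2*m + (3/4)*n + r > 6)))) ∧ ((¬(e ≠ 3)) → 2*m + (3/4)*n + r > 6)
  WP_2: (e ≠ 3 → (((e ≥ 4 → n + r ≤ -5) → ((2*n ≠ 3 → (((2*n ≥ 4 → n + r ≤ -5) → ((¬(2*n ≠ 3)) ∧ 2*m + (3/4)*n + r > 6)) ∧ ((¬(2*n ≥ 4 → n + r ≤ -5)) → ((¬(2*n ≠ 3)) ∧ 2*m + (3/4)*n + r > 6)))) ∧ ((¬(2*n ≠ 3)) → 2*m + (3/4)*n + r > 6))) ∧ ((¬(e ≥ 4 → n + r ≤ -5)) → ((e ≠ 3 → (((e ≥ 4 → n + r ≤ -5) → ((¬(2*n ≠ 3)) ∧ 2*m + (3/4)*n + r > 6)) ∧ ((¬(e ≥ 4 → n + r ≤ -5)) → ((¬(e ≠ 3)) ∧ 2*m + (3/4)*n + r > 6)))) ∧ ((¬(e ≠ 3)) → 2*m + (3/4)*n + r > 6))))) ∧ ((¬(e ≠ 3)) → 2*m + (3/4)*n + r > 6)
  WP_3: (e ≠ 3 → (((e ≥ 4 → n + r ≤ -5) → ((2*n ≠ 3 → (((2*n ≥ 4 → n + r ≤ -5) → ((2*n ≠ 3 → (((2*n ≥ 4 → n + r ≤ -5) → ((¬(2*n ≠ 3)) ∧ 2*m + (3/4)*n + r > 6)) ∧ ((¬(2*n ≥ 4 → n + r ≤ -5)) → ((¬(2*n ≠ 3)) ∧ 2*m + (3/4)*n + r > 6)))) ∧ ((¬(2*n ≠ 3)) → 2*m + (3/4)*n + r > 6))) ∧ ((¬(2*n ≥ 4 → n + r ≤ -5)) → ((2*n ≠ 3 → (((2*n ≥ 4 → n + r ≤ -5) → ((¬(2*n ≠ 3)) ∧ 2*m + (3/4)*n + r > 6)) ∧ ((¬(2*n ≥ 4 → n + r ≤ -5)) → ((¬(2*n ≠ 3)) ∧ 2*m + (3/4)*n + r > 6)))) ∧ ((¬(2*n ≠ 3)) → 2*m + (3/4)*n + r > 6))))) ∧ ((¬(2*n ≠ 3)) → 2*m + (3/4)*n + r > 6))) ∧ ((¬(e ≥ 4 → n + r ≤ -5)) → ((e ≠ 3 → (((e ≥ 4 → n + r ≤ -5) → ((2*n ≠ 3 → (((2*n ≥ 4 → n + r ≤ -5) → ((¬(2*n ≠ 3)) ∧ 2*m + (3/4)*n + r > 6)) ∧ ((¬(2*n ≥ 4 → n + r ≤ -5)) → ((¬(2*n ≠ 3)) ∧ 2*m + (3/4)*n + r > 6)))) ∧ ((¬(2*n ≠ 3)) → 2*m + (3/4)*n + r > 6))) ∧ ((¬(e ≥ 4 → n + r ≤ -5)) → ((e ≠ 3 → (((e ≥ 4 → n + r ≤ -5) → ((¬(2*n ≠ 3)) ∧ 2*m + (3/4)*n + r > 6)) ∧ ((¬(e ≥ 4 → n + r ≤ -5)) → ((¬(e ≠ 3)) ∧ 2*m + (3/4)*n + r > 6)))) ∧ ((¬(e ≠ 3)) → 2*m + (3/4)*n + r > 6))))) ∧ ((¬(e ≠ 3)) → 2*m + (3/4)*n + r > 6))))) ∧ ((¬(e ≠ 3)) → 2*m + (3/4)*n + r > 6)
So before the loop: (e ≠ 3 → (((e ≥ 4 → n + r ≤ -5) → ((2*n ≠ 3 → (((2*n ≥ 4 → n + r ≤ -5) → ((2*n ≠ 3 → (((2*n ≥ 4 → n + r ≤ -5) → ((¬(2*n ≠ 3)) ∧ 2*m + (3/4)*n + r > 6)) ∧ ((¬(2*n ≥ 4 → n + r ≤ -5)) → ((¬(2*n ≠ 3)) ∧ 2*m + (3/4)*n + r > 6)))) ∧ ((¬(2*n ≠ 3)) → 2*m + (3/4)*n + r > 6))) ∧ ((¬(2*n ≥ 4 → n + r ≤ -5)) → ((2*n ≠ 3 → (((2*n ≥ 4 → n + r ≤ -5) → ((¬(2*n ≠ 3)) ∧ 2*m + (3/4)*n + r > 6)) ∧ ((¬(2*n ≥ 4 → n + r ≤ -5)) → ((¬(2*n ≠ 3)) ∧ 2*m + (3/4)*n + r > 6)))) ∧ ((¬(2*n ≠ 3)) → 2*m + (3/4)*n + r > 6))))) ∧ ((¬(2*n ≠ 3)) → 2*m + (3/4)*n + r > 6))) ∧ ((¬(e ≥ 4 → n + r ≤ -5)) → ((e ≠ 3 → (((e ≥ 4 → n + r ≤ -5) → ((2*n ≠ 3 → (((2*n ≥ 4 → n + r ≤ -5) → ((¬(2*n ≠ 3)) ∧ 2*m + (3/4)*n + r > 6)) ∧ ((¬(2*n ≥ 4 → n + r ≤ -5)) → ((¬(2*n ≠ 3)) ∧ 2*m + (3/4)*n + r > 6)))) ∧ ((¬(2*n ≠ 3)) → 2*m + (3/4)*n + r > 6))) ∧ ((¬(e ≥ 4 → n + r ≤ -5)) → ((e ≠ 3 → (((e ≥ 4 → n + r ≤ -5) → ((¬(2*n ≠ 3)) ∧ 2*m + (3/4)*n + r > 6)) ∧ ((¬(e ≥ 4 → n + r ≤ -5)) → ((¬(e ≠ 3)) ∧ 2*m + (3/4)*n + r > 6)))) ∧ ((¬(e ≠ 3)) → 2*m + (3/4)*n + r > 6))))) ∧ ((¬(e ≠ 3)) → 2*m + (3/4)*n + r > 6))))) ∧ ((¬(e ≠ 3)) → 2*m + (3/4)*n + r > 6)
Before skip: (e ≠ 3 → (((e ≥ 4 → n + r ≤ -5) → ((2*n ≠ 3 → (((2*n ≥ 4 → n + r ≤ -5) → ((2*n ≠ 3 → (((2*n ≥ 4 → n + r ≤ -5) → ((¬(2*n ≠ 3)) ∧ 2*m + (3/4)*n + r > 6)) ∧ ((¬(2*n ≥ 4 → n + r ≤ -5)) → ((¬(2*n ≠ 3)) ∧ 2*m + (3/4)*n + r > 6)))) ∧ ((¬(2*n ≠ 3)) → 2*m + (3/4)*n + r > 6))) ∧ ((¬(2*n ≥ 4 → n + r ≤ -5)) → ((2*n ≠ 3 → (((2*n ≥ 4 → n + r ≤ -5) → ((¬(2*n ≠ 3)) ∧ 2*m + (3/4)*n + r > 6)) ∧ ((¬(2*n ≥ 4 → n + r ≤ -5)) → ((¬(2*n ≠ 3)) ∧ 2*m + (3/4)*n + r > 6)))) ∧ ((¬(2*n ≠ 3)) → 2*m + (3/4)*n + r > 6))))) ∧ ((¬(2*n ≠ 3)) → 2*m + (3/4)*n + r > 6))) ∧ ((¬(e ≥ 4 → n + r ≤ -5)) → ((e ≠ 3 → (((e ≥ 4 → n + r ≤ -5) → ((2*n ≠ 3 → (((2*n ≥ 4 → n + r ≤ -5) → ((¬(2*n ≠ 3)) ∧ 2*m + (3/4)*n + r > 6)) ∧ ((¬(2*n ≥ 4 → n + r ≤ -5)) → ((¬(2*n ≠ 3)) ∧ 2*m + (3/4)*n + r > 6)))) ∧ ((¬(2*n ≠ 3)) → 2*m + (3/4)*n + r > 6))) ∧ ((¬(e ≥ 4 → n + r ≤ -5)) → ((e ≠ 3 → (((e ≥ 4 → n + r ≤ -5) → ((¬(2*n ≠ 3)) ∧ 2*m + (3/4)*n + r > 6)) ∧ ((¬(e ≥ 4 → n + r ≤ -5)) → ((¬(e ≠ 3)) ∧ 2*m + (3/4)*n + r > 6)))) ∧ ((¬(e ≠ 3)) → 2*m + (3/4)*n + r > 6))))) ∧ ((¬(e ≠ 3)) → 2*m + (3/4)*n + r > 6))))) ∧ ((¬(e ≠ 3)) → 2*m + (3/4)*n + r > 6)
Answer: WP = (e ≠ 3 → (((e ≥ 4 → n + r ≤ -5) → ((2*n ≠ 3 → (((2*n ≥ 4 → n + r ≤ -5) → ((2*n ≠ 3 → (((2*n ≥ 4 → n + r ≤ -5) → ((¬(2*n ≠ 3)) ∧ 2*m + (3/4)*n + r > 6)) ∧ ((¬(2*n ≥ 4 → n + r ≤ -5)) → ((¬(2*n ≠ 3)) ∧ 2*m + (3/4)*n + r > 6)))) ∧ ((¬(2*n ≠ 3)) → 2*m + (3/4)*n + r > 6))) ∧ ((¬(2*n ≥ 4 → n + r ≤ -5)) → ((2*n ≠ 3 → (((2*n ≥ 4 → n + r ≤ -5) → ((¬(2*n ≠ 3)) ∧ 2*m + (3/4)*n + r > 6)) ∧ ((¬(2*n ≥ 4 → n + r ≤ -5)) → ((¬(2*n ≠ 3)) ∧ 2*m + (3/4)*n + r > 6)))) ∧ ((¬(2*n ≠ 3)) → 2*m + (3/4)*n + r > 6))))) ∧ ((¬(2*n ≠ 3)) → 2*m + (3/4)*n + r > 6))) ∧ ((¬(e ≥ 4 → n + r ≤ -5)) → ((e ≠ 3 → (((e ≥ 4 → n + r ≤ -5) → ((2*n ≠ 3 → (((2*n ≥ 4 → n + r ≤ -5) → ((¬(2*n ≠ 3)) ∧ 2*m + (3/4)*n + r > 6)) ∧ ((¬(2*n ≥ 4 → n + r ≤ -5)) → ((¬(2*n ≠ 3)) ∧ 2*m + (3/4)*n + r > 6)))) ∧ ((¬(2*n ≠ 3)) → 2*m + (3/4)*n + r > 6))) ∧ ((¬(e ≥ 4 → n + r ≤ -5)) → ((e ≠ 3 → (((e ≥ 4 → n + r ≤ -5) → ((¬(2*n ≠ 3)) ∧ 2*m + (3/4)*n + r > 6)) ∧ ((¬(e ≥ 4 → n + r ≤ -5)) → ((¬(e ≠ 3)) ∧ 2*m + (3/4)*n + r > 6)))) ∧ ((¬(e ≠ 3)) → 2*m + (3/4)*n + r > 6))))) ∧ ((¬(e ≠ 3)) → 2*m + (3/4)*n + r > 6))))) ∧ ((¬(e ≠ 3)) → 2*m + (3/4)*n + r > 6)


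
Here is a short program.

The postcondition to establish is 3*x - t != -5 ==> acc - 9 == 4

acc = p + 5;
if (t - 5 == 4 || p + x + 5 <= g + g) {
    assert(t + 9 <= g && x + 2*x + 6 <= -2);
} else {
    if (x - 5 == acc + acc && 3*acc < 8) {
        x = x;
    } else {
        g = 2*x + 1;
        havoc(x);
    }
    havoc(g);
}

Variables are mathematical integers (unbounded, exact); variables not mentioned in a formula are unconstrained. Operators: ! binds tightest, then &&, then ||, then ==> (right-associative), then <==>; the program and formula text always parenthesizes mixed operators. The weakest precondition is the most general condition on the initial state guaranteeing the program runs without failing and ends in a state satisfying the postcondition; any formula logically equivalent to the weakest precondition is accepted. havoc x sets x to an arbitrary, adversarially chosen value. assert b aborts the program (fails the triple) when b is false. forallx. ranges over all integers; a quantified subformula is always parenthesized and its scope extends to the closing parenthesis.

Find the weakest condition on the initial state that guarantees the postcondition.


Working backward. After the program, the postcondition 3*x - t != -5 ==> acc - 9 == 4 must hold; in canonical form it is 3*x != t - 5 ==> acc == 13.
Then branch requires t <= g - 9 && 3*x <= -8 && (3*x != t - 5 ==> acc == 13); else branch requires ((x == 2*acc + 5 && 3*acc < 8) ==> (3*x != t - 5 ==> acc == 13)) && ((!(x == 2*acc + 5 && 3*acc < 8)) ==> (forall x_1. (3*x_1 != t - 5 ==> acc == 13))).
Before the if: ((t == 9 || p + x <= 2*g - 5) ==> (t <= g - 9 && 3*x <= -8 && (3*x != t - 5 ==> acc == 13))) && ((!(t == 9 || p + x <= 2*g - 5)) ==> (((x == 2*acc + 5 && 3*acc < 8) ==> (3*x != t - 5 ==> acc == 13)) && ((!(x == 2*acc + 5 && 3*acc < 8)) ==> (forall x_1. (3*x_1 != t - 5 ==> acc == 13)))))
Before acc := p + 5: ((t == 9 || p + x <= 2*g - 5) ==> (t <= g - 9 && 3*x <= -8 && (3*x != t - 5 ==> p == 8))) && ((!(t == 9 || p + x <= 2*g - 5)) ==> (((x == 2*p + 15 && 3*p < -7) ==> (3*x != t - 5 ==> p == 8)) && ((!(x == 2*p + 15 && 3*p < -7)) ==> (forall x_1. (3*x_1 != t - 5 ==> p == 8)))))
Answer: WP = ((t == 9 || p + x <= 2*g - 5) ==> (t <= g - 9 && 3*x <= -8 && (3*x != t - 5 ==> p == 8))) && ((!(t == 9 || p + x <= 2*g - 5)) ==> (((x == 2*p + 15 && 3*p < -7) ==> (3*x != t - 5 ==> p == 8)) && ((!(x == 2*p + 15 && 3*p < -7)) ==> (forall x_1. (3*x_1 != t - 5 ==> p == 8)))))


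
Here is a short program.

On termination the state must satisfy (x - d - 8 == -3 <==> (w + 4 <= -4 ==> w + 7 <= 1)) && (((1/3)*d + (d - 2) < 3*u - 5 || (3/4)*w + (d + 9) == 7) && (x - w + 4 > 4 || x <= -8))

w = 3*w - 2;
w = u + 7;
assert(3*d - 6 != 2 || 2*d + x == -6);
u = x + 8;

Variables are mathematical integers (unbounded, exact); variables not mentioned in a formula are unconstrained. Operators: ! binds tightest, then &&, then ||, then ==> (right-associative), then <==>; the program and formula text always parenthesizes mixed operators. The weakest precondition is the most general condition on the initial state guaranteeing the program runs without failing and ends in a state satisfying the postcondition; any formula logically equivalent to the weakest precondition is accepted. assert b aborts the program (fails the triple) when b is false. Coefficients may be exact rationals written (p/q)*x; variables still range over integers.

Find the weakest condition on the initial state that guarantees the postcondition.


Working backward. After the program, the postcondition (x - d - 8 == -3 <==> (w + 4 <= -4 ==> w + 7 <= 1)) && (((1/3)*d + (d - 2) < 3*u - 5 || (3/4)*w + (d + 9) == 7) && (x - w + 4 > 4 || x <= -8)) must hold; in canonical form it is (x == d + 5 <==> (w <= -8 ==> w <= -6)) && ((4/3)*d < 3*u - 3 || d + (3/4)*w == -2) && (x > w || x <= -8).
Before u := x + 8: (x == d + 5 <==> (w <= -8 ==> w <= -6)) && ((4/3)*d < 3*x + 21 || d + (3/4)*w == -2) && (x > w || x <= -8)
Before assert 3*d - 6 != 2 || 2*d + x == -6: (3*d != 8 || 2*d + x == -6) && (x == d + 5 <==> (w <= -8 ==> w <= -6)) && ((4/3)*d < 3*x + 21 || d + (3/4)*w == -2) && (x > w || x <= -8)
Before w := u + 7: (3*d != 8 || 2*d + x == -6) && (x == d + 5 <==> (u <= -15 ==> u <= -13)) && ((4/3)*d < 3*x + 21 || d + (3/4)*u == -29/4) && (x > u + 7 || x <= -8)
Before w := 3*w - 2: (3*d != 8 || 2*d + x == -6) && (x == d + 5 <==> (u <= -15 ==> u <= -13)) && ((4/3)*d < 3*x + 21 || d + (3/4)*u == -29/4) && (x > u + 7 || x <= -8)
Answer: WP = (3*d != 8 || 2*d + x == -6) && (x == d + 5 <==> (u <= -15 ==> u <= -13)) && ((4/3)*d < 3*x + 21 || d + (3/4)*u == -29/4) && (x > u + 7 || x <= -8)


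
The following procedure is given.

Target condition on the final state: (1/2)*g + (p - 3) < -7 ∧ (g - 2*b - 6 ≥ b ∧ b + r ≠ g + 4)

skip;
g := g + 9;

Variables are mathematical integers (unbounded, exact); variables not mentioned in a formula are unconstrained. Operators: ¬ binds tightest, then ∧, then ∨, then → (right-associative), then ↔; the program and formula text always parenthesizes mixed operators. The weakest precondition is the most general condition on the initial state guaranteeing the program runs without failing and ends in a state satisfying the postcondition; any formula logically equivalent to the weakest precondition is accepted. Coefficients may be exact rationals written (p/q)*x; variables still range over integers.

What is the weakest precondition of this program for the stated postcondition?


Working backward. After the program, the postcondition (1/2)*g + (p - 3) < -7 ∧ (g - 2*b - 6 ≥ b ∧ b + r ≠ g + 4) must hold; in canonical form it is (1/2)*g + p < -4 ∧ g ≥ 3*b + 6 ∧ b + r ≠ g + 4.
Before g := g + 9: (1/2)*g + p < -17/2 ∧ g ≥ 3*b - 3 ∧ b + r ≠ g + 13
Before skip: (1/2)*g + p < -17/2 ∧ g ≥ 3*b - 3 ∧ b + r ≠ g + 13
Answer: WP = (1/2)*g + p < -17/2 ∧ g ≥ 3*b - 3 ∧ b + r ≠ g + 13


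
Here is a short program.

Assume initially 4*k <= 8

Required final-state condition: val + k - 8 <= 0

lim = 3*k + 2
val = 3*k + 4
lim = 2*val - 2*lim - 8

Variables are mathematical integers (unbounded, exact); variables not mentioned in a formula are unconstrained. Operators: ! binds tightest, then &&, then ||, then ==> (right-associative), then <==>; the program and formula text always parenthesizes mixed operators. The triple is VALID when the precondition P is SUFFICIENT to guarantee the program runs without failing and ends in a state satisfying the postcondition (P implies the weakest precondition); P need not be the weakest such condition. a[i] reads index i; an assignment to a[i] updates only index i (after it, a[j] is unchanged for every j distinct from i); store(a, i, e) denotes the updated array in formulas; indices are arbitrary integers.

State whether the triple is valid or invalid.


Working backward. After the program, the postcondition val + k - 8 <= 0 must hold; in canonical form it is k + val <= 8.
Before lim := 2*val - 2*lim - 8: k + val <= 8
Before val := 3*k + 4: 4*k <= 4
Before lim := 3*k + 2: 4*k <= 4
The weakest precondition is 4*k <= 4.
Check whether 4*k <= 8 implies it.
Countermodel: at the initial state k = 2, the precondition holds but the weakest precondition fails.
Answer: invalid


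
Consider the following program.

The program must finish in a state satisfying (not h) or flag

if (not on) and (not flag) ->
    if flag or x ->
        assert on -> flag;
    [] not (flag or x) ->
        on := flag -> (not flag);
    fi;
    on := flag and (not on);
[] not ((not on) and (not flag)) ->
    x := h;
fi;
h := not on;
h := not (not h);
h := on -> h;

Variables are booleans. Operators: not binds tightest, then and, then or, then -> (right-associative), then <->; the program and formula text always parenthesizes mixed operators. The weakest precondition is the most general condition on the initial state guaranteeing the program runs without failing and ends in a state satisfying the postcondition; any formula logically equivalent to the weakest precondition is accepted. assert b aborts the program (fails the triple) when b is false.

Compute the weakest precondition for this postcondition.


Working backward. After the program, (not h) or flag must hold.
Before h := on -> h: (not (on -> h)) or flag
Before h := not (not h): (not (on -> h)) or flag
Before h := not on: (not (on -> (not on))) or flag
Then branch requires ((flag or x) -> ((on -> flag) and ((not ((flag and (not on)) -> (not (flag and (not on))))) or flag))) and ((not (flag or x)) -> ((not ((flag and (not (flag -> (not flag)))) -> (not (flag and (not (flag -> (not flag))))))) or flag)); else branch requires (not (on -> (not on))) or flag.
Before the if: (((not on) and (not flag)) -> (((flag or x) -> ((on -> flag) and ((not ((flag and (not on)) -> (not (flag and (not on))))) or flag))) and ((not (flag or x)) -> ((not ((flag and (not (flag -> (not flag)))) -> (not (flag and (not (flag -> (not flag))))))) or flag)))) and ((not ((not on) and (not flag))) -> ((not (on -> (not on))) or flag))
Answer: WP = (((not on) and (not flag)) -> (((flag or x) -> ((on -> flag) and ((not ((flag and (not on)) -> (not (flag and (not on))))) or flag))) and ((not (flag or x)) -> ((not ((flag and (not (flag -> (not flag)))) -> (not (flag and (not (flag -> (not flag))))))) or flag)))) and ((not ((not on) and (not flag))) -> ((not (on -> (not on))) or flag))


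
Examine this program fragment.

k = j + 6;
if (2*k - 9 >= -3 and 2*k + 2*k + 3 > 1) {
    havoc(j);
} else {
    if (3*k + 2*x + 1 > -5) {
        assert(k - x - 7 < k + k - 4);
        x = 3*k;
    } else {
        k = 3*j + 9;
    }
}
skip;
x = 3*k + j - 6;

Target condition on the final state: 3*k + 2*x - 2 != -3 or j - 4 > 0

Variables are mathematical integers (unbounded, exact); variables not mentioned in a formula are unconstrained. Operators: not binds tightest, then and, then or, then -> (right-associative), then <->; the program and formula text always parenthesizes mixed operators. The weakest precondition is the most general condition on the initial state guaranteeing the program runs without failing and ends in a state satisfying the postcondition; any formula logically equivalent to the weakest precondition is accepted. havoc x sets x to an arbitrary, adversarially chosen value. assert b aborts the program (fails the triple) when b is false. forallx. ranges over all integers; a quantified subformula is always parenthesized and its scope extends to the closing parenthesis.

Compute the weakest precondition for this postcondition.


Working backward. After the program, the postcondition 3*k + 2*x - 2 != -3 or j - 4 > 0 must hold; in canonical form it is 3*k + 2*x != -1 or j > 4.
Before x := 3*k + j - 6: 2*j + 9*k != 11 or j > 4
Before skip: 2*j + 9*k != 11 or j > 4
Then branch requires forall j_1. (2*j_1 + 9*k != 11 or j_1 > 4); else branch requires (3*k + 2*x > -6 -> (k + x > -3 and (2*j + 9*k != 11 or j > 4))) and ((not (3*k + 2*x > -6)) -> (29*j != -70 or j > 4)).
Before the if: ((2*k >= 6 and 4*k > -2) -> (forall j_1. (2*j_1 + 9*k != 11 or j_1 > 4))) and ((not (2*k >= 6 and 4*k > -2)) -> ((3*k + 2*x > -6 -> (k + x > -3 and (2*j + 9*k != 11 or j > 4))) and ((not (3*k + 2*x > -6)) -> (29*j != -70 or j > 4))))
Before k := j + 6: ((2*j >= -6 and 4*j > -26) -> (forall j_1. (9*j + 2*j_1 != -43 or j_1 > 4))) and ((not (2*j >= -6 and 4*j > -26)) -> ((3*j + 2*x > -24 -> (j + x > -9 and (11*j != -43 or j > 4))) and ((not (3*j + 2*x > -24)) -> (29*j != -70 or j > 4))))
Answer: WP = ((2*j >= -6 and 4*j > -26) -> (forall j_1. (9*j + 2*j_1 != -43 or j_1 > 4))) and ((not (2*j >= -6 and 4*j > -26)) -> ((3*j + 2*x > -24 -> (j + x > -9 and (11*j != -43 or j > 4))) and ((not (3*j + 2*x > -24)) -> (29*j != -70 or j > 4))))


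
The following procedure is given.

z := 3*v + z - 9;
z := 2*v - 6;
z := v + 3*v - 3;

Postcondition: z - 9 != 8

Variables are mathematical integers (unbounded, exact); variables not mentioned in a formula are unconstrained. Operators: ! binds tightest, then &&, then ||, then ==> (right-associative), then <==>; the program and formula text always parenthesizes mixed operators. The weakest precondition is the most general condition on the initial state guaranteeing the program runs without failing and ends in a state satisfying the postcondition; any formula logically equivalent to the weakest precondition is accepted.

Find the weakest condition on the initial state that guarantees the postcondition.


Working backward. After the program, the postcondition z - 9 != 8 must hold; in canonical form it is z != 17.
Before z := v + 3*v - 3: 4*v != 20
Before z := 2*v - 6: 4*v != 20
Before z := 3*v + z - 9: 4*v != 20
Answer: WP = 4*v != 20


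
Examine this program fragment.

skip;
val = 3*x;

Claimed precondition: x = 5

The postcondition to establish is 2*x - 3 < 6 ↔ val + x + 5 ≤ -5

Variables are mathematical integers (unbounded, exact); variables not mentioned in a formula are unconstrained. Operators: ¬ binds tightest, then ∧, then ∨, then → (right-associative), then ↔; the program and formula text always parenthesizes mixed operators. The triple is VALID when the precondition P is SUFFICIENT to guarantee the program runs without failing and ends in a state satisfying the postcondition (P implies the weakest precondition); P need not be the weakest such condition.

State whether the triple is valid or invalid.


Working backward. After the program, the postcondition 2*x - 3 < 6 ↔ val + x + 5 ≤ -5 must hold; in canonical form it is 2*x < 9 ↔ val + x ≤ -10.
Before val := 3*x: 2*x < 9 ↔ 4*x ≤ -10
Before skip: 2*x < 9 ↔ 4*x ≤ -10
The weakest precondition is 2*x < 9 ↔ 4*x ≤ -10.
Check whether x = 5 implies it.
Every state satisfying the precondition satisfies the weakest precondition: the implication holds.
Answer: valid


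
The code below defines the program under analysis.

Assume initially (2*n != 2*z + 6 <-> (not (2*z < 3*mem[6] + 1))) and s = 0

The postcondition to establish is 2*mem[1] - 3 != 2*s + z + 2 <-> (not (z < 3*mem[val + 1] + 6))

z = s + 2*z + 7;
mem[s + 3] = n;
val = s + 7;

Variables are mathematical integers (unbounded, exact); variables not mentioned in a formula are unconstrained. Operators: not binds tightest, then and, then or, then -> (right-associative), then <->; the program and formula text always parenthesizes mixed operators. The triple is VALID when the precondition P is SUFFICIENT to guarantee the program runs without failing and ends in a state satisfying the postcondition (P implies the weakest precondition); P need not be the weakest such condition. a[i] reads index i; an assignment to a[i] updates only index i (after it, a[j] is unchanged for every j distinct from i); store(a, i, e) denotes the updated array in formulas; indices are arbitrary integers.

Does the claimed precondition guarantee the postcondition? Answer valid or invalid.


Working backward. After the program, the postcondition 2*mem[1] - 3 != 2*s + z + 2 <-> (not (z < 3*mem[val + 1] + 6)) must hold; in canonical form it is 2*mem[1] != 2*s + z + 5 <-> (not (z < 3*mem[val + 1] + 6)).
Before val := s + 7: 2*mem[1] != 2*s + z + 5 <-> (not (z < 3*mem[s + 8] + 6))
Before mem[s + 3] := n: 2*store(mem, s + 3, n)[1] != 2*s + z + 5 <-> (not (z < 3*store(mem, s + 3, n)[s + 8] + 6))
Before z := s + 2*z + 7: 2*store(mem, s + 3, n)[1] != 3*s + 2*z + 12 <-> (not (s + 2*z < 3*store(mem, s + 3, n)[s + 8] - 1))
The weakest precondition is 2*store(mem, s + 3, n)[1] != 3*s + 2*z + 12 <-> (not (s + 2*z < 3*store(mem, s + 3, n)[s + 8] - 1)).
Check whether (2*n != 2*z + 6 <-> (not (2*z < 3*mem[6] + 1))) and s = 0 implies it.
Countermodel: at the initial state mem = {[1] = -30152, [3] = -30152, [6] = 0, [8] = -16622, elsewhere -30152}, n = -24931, s = 0, z = -24934, the precondition holds but the weakest precondition fails.
Answer: invalid


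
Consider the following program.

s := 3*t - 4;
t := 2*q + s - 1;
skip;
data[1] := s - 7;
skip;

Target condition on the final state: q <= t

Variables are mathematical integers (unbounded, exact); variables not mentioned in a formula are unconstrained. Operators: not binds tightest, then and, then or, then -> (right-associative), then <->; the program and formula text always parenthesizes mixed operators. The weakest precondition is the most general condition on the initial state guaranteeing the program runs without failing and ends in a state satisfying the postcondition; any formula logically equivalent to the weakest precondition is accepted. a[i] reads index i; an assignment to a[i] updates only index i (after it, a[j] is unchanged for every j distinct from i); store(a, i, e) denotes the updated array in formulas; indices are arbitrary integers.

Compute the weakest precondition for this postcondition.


Working backward. After the program, q <= t must hold.
Before skip: q <= t
Before data[1] := s - 7: q <= t
Before skip: q <= t
Before t := 2*q + s - 1: q + s >= 1
Before s := 3*t - 4: q + 3*t >= 5
Answer: WP = q + 3*t >= 5


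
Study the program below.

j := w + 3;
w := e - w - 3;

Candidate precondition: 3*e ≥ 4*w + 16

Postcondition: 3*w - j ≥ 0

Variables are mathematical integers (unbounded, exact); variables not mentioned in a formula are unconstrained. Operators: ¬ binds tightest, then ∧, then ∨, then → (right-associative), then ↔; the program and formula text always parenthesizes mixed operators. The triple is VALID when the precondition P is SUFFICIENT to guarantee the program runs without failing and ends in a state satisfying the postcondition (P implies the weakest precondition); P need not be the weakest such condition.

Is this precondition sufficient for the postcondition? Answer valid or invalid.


Working backward. After the program, the postcondition 3*w - j ≥ 0 must hold; in canonical form it is 3*w ≥ j.
Before w := e - w - 3: 3*e ≥ j + 3*w + 9
Before j := w + 3: 3*e ≥ 4*w + 12
The weakest precondition is 3*e ≥ 4*w + 12.
Check whether 3*e ≥ 4*w + 16 implies it.
Every state satisfying the precondition satisfies the weakest precondition: the implication holds.
Answer: valid


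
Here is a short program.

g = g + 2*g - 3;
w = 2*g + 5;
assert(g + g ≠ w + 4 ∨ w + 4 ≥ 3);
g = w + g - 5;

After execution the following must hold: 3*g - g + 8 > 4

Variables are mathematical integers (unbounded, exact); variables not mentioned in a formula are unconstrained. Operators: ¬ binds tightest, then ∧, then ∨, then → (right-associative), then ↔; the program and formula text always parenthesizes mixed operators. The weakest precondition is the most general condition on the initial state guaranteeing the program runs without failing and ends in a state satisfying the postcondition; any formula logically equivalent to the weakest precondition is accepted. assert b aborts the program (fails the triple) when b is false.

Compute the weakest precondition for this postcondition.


Working backward. After the program, the postcondition 3*g - g + 8 > 4 must hold; in canonical form it is 2*g > -4.
Before g := w + g - 5: 2*g + 2*w > 6
Before assert g + g ≠ w + 4 ∨ w + 4 ≥ 3: (2*g ≠ w + 4 ∨ w ≥ -1) ∧ 2*g + 2*w > 6
Before w := 2*g + 5: 6*g > -4
Before g := g + 2*g - 3: 18*g > 14
Answer: WP = 18*g > 14


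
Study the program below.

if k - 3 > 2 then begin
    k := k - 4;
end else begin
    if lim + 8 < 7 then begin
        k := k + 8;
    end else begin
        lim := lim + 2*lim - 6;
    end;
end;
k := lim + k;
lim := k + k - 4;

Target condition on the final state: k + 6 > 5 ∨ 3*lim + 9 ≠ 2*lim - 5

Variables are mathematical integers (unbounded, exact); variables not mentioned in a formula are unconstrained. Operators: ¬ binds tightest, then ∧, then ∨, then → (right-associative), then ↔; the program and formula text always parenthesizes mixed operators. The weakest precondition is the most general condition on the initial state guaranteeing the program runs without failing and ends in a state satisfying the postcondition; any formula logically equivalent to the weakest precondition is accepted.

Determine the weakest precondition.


Working backward. After the program, the postcondition k + 6 > 5 ∨ 3*lim + 9 ≠ 2*lim - 5 must hold; in canonical form it is k > -1 ∨ lim ≠ -14.
Before lim := k + k - 4: k > -1 ∨ 2*k ≠ -10
Before k := lim + k: k + lim > -1 ∨ 2*k + 2*lim ≠ -10
Then branch requires k + lim > 3 ∨ 2*k + 2*lim ≠ -2; else branch requires (lim < -1 → (k + lim > -9 ∨ 2*k + 2*lim ≠ -26)) ∧ ((¬(lim < -1)) → (k + 3*lim > 5 ∨ 2*k + 6*lim ≠ 2)).
Before the if: (k > 5 → (k + lim > 3 ∨ 2*k + 2*lim ≠ -2)) ∧ ((¬(k > 5)) → ((lim < -1 → (k + lim > -9 ∨ 2*k + 2*lim ≠ -26)) ∧ ((¬(lim < -1)) → (k + 3*lim > 5 ∨ 2*k + 6*lim ≠ 2))))
Answer: WP = (k > 5 → (k + lim > 3 ∨ 2*k + 2*lim ≠ -2)) ∧ ((¬(k > 5)) → ((lim < -1 → (k + lim > -9 ∨ 2*k + 2*lim ≠ -26)) ∧ ((¬(lim < -1)) → (k + 3*lim > 5 ∨ 2*k + 6*lim ≠ 2))))
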